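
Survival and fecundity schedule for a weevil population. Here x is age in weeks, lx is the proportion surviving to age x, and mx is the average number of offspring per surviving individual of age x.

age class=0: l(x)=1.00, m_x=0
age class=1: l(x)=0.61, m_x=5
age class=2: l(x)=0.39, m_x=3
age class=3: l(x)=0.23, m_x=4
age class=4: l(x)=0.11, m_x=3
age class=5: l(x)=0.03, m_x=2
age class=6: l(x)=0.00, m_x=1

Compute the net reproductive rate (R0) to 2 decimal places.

lx·mx by age: 0, 3.05, 1.17, 0.92, 0.33, 0.06, 0
R0 = Σ lx·mx = 5.53 → 5.53

5.53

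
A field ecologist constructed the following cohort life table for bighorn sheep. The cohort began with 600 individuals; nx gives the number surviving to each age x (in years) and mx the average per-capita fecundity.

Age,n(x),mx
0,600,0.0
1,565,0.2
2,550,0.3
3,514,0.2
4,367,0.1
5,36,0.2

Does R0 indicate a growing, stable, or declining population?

lx = nx/n0 = nx/600: 1, 0.94167…, 0.91667…, 0.85667…, 0.61167…, 0.06
R0 = Σ lx·mx = 0 + 0.188333… + 0.275… + 0.171333… + 0.061167… + 0.012 = 0.707833…
R0 < 1, so the population is declining.

declining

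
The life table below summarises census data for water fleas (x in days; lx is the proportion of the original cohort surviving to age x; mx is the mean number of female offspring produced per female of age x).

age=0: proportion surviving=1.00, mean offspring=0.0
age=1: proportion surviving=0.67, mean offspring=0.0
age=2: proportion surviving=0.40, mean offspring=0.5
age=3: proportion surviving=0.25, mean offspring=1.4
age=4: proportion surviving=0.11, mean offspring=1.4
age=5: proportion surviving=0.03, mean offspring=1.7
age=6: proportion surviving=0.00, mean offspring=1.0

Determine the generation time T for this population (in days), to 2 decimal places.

lx·mx: 0, 0, 0.2, 0.35, 0.154, 0.051, 0 → R0 = 0.755
x·lx·mx: 0, 0, 0.4, 1.05, 0.616, 0.255, 0 → Σ = 2.321
T = 2.321 / 0.755 = 3.074172… → 3.07

3.07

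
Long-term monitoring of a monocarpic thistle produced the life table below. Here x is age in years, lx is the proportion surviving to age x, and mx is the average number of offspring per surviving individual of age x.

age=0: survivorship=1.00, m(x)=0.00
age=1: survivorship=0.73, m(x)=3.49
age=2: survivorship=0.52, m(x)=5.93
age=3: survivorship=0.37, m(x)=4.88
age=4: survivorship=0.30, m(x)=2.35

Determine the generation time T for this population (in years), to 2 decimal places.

lx·mx: 0, 2.5477, 3.0836, 1.8056, 0.705 → R0 = 8.1419
x·lx·mx: 0, 2.5477, 6.1672, 5.4168, 2.82 → Σ = 16.9517
T = 16.9517 / 8.1419 = 2.082032… → 2.08

2.08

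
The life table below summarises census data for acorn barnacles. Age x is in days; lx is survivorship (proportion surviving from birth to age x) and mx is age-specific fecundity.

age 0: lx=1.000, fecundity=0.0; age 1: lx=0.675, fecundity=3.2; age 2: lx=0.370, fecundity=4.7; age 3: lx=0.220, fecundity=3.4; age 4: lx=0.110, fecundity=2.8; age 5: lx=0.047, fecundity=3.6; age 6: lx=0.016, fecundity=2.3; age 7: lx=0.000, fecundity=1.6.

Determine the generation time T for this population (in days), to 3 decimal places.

1.973

lx·mx: 0, 2.16, 1.739, 0.748, 0.308, 0.1692, 0.0368, 0 → R0 = 5.161
x·lx·mx: 0, 2.16, 3.478, 2.244, 1.232, 0.846, 0.2208, 0 → Σ = 10.1808
T = 10.1808 / 5.161 = 1.972641… → 1.973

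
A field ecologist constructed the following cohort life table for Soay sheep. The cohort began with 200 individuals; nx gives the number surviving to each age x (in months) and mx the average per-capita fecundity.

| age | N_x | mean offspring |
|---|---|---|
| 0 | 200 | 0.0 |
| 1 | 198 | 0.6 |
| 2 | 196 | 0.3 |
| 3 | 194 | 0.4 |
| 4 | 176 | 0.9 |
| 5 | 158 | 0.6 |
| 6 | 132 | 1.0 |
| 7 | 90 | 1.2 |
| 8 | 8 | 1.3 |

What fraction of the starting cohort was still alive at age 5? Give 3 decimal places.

l_5 = n_5/n_0 = 158/200 = 0.79 → 0.790

0.790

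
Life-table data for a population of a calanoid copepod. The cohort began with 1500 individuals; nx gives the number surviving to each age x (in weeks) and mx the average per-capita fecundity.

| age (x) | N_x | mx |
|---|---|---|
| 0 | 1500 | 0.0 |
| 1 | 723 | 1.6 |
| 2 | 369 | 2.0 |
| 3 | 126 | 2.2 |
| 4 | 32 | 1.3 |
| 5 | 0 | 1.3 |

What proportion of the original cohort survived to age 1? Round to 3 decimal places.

0.482

l_1 = n_1/n_0 = 723/1500 = 0.482 → 0.482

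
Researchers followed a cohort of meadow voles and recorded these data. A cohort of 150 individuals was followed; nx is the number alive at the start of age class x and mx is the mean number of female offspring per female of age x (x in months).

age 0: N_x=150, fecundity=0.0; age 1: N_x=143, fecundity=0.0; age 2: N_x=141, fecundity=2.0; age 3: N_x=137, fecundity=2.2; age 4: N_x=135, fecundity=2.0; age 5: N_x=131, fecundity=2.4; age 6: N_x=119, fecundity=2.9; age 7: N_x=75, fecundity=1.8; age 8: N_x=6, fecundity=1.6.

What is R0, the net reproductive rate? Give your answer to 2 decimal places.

11.05

lx = nx/n0 = nx/150: 1, 0.95333…, 0.94, 0.91333…, 0.9, 0.87333…, 0.79333…, 0.5, 0.04
lx·mx by age: 0, 0, 1.88, 2.009333…, 1.8, 2.096…, 2.300667…, 0.9, 0.064
R0 = Σ lx·mx = 11.05… → 11.05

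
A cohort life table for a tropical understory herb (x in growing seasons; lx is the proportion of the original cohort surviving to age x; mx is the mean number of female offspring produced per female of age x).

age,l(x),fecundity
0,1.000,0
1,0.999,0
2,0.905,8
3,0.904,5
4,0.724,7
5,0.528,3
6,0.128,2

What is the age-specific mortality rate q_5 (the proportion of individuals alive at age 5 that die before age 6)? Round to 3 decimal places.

q_5 = (l_5 − l_6) / l_5 = (0.528 − 0.128) / 0.528
     = 0.4 / 0.528 = 0.757576… → 0.758

0.758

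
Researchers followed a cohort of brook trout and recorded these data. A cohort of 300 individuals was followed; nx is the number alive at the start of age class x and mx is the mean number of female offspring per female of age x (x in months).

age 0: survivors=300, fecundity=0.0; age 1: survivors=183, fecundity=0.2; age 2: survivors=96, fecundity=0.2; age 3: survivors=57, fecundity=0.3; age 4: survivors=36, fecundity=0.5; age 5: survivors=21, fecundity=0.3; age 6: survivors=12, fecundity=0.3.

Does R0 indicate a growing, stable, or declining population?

declining

lx = nx/n0 = nx/300: 1, 0.61, 0.32, 0.19, 0.12, 0.07, 0.04
R0 = Σ lx·mx = 0 + 0.122 + 0.064 + 0.057 + 0.06 + 0.021 + 0.012 = 0.336
R0 < 1, so the population is declining.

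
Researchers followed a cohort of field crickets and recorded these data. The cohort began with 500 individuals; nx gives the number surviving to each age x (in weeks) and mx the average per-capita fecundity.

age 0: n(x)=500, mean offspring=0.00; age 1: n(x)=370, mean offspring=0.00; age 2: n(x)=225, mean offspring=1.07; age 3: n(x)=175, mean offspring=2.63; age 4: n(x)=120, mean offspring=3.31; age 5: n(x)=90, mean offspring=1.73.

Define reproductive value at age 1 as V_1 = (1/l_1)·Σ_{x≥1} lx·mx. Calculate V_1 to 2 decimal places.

lx = nx/n0 = nx/500: 1, 0.74, 0.45, 0.35, 0.24, 0.18
lx·mx for x ≥ 1: 0, 0.4815, 0.9205, 0.7944, 0.3114 → sum = 2.5078
V_1 = 2.5078 / l_1 = 2.5078 / 0.74 = 3.388919… → 3.39

3.39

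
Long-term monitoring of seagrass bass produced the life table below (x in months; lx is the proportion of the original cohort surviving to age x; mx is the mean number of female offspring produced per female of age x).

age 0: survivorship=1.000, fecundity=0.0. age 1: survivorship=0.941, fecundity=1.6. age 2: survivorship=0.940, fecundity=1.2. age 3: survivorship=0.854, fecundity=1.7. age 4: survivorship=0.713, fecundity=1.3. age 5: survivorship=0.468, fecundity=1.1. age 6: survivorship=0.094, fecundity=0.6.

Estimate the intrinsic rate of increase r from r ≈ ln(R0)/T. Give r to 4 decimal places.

R0 = Σ lx·mx = 0 + 1.5056 + 1.128 + 1.4518 + 0.9269 + 0.5148 + 0.0564 = 5.5835
Σ x·lx·mx = 14.737; T = 14.737/5.5835 = 2.63938…
r ≈ ln(R0)/T = ln(5.5835)/2.63938… = 0.651597… → 0.6516

0.6516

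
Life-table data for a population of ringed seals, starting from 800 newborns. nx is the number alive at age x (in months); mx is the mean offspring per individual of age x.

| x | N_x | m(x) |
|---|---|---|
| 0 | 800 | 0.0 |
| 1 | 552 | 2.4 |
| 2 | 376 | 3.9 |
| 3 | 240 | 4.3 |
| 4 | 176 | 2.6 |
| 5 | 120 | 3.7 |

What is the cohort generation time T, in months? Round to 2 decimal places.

2.41

lx = nx/n0 = nx/800: 1, 0.69, 0.47, 0.3, 0.22, 0.15
lx·mx: 0, 1.656, 1.833, 1.29, 0.572, 0.555 → R0 = 5.906
x·lx·mx: 0, 1.656, 3.666, 3.87, 2.288, 2.775 → Σ = 14.255
T = 14.255 / 5.906 = 2.413647… → 2.41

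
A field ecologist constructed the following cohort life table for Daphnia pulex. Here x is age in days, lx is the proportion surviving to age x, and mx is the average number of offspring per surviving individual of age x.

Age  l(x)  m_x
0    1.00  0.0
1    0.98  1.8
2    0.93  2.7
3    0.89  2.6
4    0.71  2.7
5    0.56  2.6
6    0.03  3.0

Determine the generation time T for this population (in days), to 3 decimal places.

2.906

lx·mx: 0, 1.764, 2.511, 2.314, 1.917, 1.456, 0.09 → R0 = 10.052
x·lx·mx: 0, 1.764, 5.022, 6.942, 7.668, 7.28, 0.54 → Σ = 29.216
T = 29.216 / 10.052 = 2.906486… → 2.906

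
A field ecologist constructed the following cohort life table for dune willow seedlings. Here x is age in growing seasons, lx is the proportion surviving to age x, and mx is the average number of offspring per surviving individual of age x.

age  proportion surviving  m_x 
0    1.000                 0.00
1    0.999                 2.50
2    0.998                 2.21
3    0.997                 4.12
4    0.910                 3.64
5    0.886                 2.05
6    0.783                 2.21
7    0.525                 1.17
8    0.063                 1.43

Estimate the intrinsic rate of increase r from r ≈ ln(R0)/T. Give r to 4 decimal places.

R0 = Σ lx·mx = 0 + 2.4975 + 2.20558 + 4.10764 + 3.3124 + 1.8163 + 1.73043 + 0.61425 + 0.09009 = 16.37419
Σ x·lx·mx = 56.96573; T = 56.96573/16.37419 = 3.479…
r ≈ ln(R0)/T = ln(16.37419)/3.479… = 0.803596… → 0.8036

0.8036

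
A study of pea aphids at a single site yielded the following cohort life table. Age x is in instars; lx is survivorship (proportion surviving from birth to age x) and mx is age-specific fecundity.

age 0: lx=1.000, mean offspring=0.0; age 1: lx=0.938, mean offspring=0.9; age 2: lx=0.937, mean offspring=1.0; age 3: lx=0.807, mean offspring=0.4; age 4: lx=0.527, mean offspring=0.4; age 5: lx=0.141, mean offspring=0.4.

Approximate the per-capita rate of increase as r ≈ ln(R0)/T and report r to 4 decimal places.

0.4255

R0 = Σ lx·mx = 0 + 0.8442 + 0.937 + 0.3228 + 0.2108 + 0.0564 = 2.3712
Σ x·lx·mx = 4.8118; T = 4.8118/2.3712 = 2.02927…
r ≈ ln(R0)/T = ln(2.3712)/2.02927… = 0.425472… → 0.4255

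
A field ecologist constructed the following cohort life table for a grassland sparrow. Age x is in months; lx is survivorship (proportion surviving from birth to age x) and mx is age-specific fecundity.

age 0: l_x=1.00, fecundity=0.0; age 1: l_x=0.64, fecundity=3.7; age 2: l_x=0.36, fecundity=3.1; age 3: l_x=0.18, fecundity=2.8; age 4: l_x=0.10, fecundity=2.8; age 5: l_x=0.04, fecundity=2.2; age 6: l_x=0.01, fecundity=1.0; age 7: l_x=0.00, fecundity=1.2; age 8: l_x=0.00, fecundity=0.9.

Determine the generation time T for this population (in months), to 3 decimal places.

lx·mx: 0, 2.368, 1.116, 0.504, 0.28, 0.088, 0.01, 0, 0 → R0 = 4.366
x·lx·mx: 0, 2.368, 2.232, 1.512, 1.12, 0.44, 0.06, 0, 0 → Σ = 7.732
T = 7.732 / 4.366 = 1.770957… → 1.771

1.771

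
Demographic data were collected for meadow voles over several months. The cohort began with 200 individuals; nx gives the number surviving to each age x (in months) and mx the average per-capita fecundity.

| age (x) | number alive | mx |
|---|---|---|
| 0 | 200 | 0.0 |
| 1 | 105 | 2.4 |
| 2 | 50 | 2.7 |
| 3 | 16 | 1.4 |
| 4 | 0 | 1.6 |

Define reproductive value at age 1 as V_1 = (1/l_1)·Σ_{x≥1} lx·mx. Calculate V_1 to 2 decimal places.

lx = nx/n0 = nx/200: 1, 0.525, 0.25, 0.08, 0
lx·mx for x ≥ 1: 1.26, 0.675, 0.112, 0 → sum = 2.047
V_1 = 2.047 / l_1 = 2.047 / 0.525 = 3.899048… → 3.90

3.90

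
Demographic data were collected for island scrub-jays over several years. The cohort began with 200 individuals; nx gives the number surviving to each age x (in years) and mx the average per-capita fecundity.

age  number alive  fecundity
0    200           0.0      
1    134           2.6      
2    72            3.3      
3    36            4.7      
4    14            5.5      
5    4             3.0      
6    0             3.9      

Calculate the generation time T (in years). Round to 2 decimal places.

2.01

lx = nx/n0 = nx/200: 1, 0.67, 0.36, 0.18, 0.07, 0.02, 0
lx·mx: 0, 1.742, 1.188, 0.846, 0.385, 0.06, 0 → R0 = 4.221
x·lx·mx: 0, 1.742, 2.376, 2.538, 1.54, 0.3, 0 → Σ = 8.496
T = 8.496 / 4.221 = 2.012793… → 2.01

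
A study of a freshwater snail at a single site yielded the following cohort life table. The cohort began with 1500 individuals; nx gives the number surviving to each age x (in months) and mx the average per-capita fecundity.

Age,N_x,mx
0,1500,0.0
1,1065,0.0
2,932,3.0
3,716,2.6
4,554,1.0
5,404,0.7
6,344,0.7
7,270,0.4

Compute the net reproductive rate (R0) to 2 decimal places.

3.90

lx = nx/n0 = nx/1500: 1, 0.71, 0.62133…, 0.47733…, 0.36933…, 0.26933…, 0.22933…, 0.18
lx·mx by age: 0, 0, 1.864…, 1.241067…, 0.369333…, 0.188533…, 0.160533…, 0.072
R0 = Σ lx·mx = 3.895467… → 3.90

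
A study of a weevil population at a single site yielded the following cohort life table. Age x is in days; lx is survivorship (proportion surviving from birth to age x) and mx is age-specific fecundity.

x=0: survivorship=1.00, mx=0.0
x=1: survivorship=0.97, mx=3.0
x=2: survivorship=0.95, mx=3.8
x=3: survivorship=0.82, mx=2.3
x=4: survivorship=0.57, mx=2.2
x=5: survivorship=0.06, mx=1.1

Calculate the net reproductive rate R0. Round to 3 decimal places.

lx·mx by age: 0, 2.91, 3.61, 1.886, 1.254, 0.066
R0 = Σ lx·mx = 9.726 → 9.726

9.726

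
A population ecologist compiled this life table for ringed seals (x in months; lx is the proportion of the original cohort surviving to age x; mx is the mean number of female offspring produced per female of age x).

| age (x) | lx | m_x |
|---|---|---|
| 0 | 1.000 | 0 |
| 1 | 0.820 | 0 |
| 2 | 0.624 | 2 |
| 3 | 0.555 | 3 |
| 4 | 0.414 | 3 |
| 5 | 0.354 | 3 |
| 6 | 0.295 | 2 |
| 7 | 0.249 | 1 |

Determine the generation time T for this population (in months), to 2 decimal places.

3.81

lx·mx: 0, 0, 1.248, 1.665, 1.242, 1.062, 0.59, 0.249 → R0 = 6.056
x·lx·mx: 0, 0, 2.496, 4.995, 4.968, 5.31, 3.54, 1.743 → Σ = 23.052
T = 23.052 / 6.056 = 3.806473… → 3.81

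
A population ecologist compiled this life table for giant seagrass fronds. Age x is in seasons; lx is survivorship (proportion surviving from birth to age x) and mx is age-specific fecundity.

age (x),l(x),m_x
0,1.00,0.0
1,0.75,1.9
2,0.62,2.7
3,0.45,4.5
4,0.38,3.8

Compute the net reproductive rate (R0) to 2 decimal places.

lx·mx by age: 0, 1.425, 1.674, 2.025, 1.444
R0 = Σ lx·mx = 6.568 → 6.57

6.57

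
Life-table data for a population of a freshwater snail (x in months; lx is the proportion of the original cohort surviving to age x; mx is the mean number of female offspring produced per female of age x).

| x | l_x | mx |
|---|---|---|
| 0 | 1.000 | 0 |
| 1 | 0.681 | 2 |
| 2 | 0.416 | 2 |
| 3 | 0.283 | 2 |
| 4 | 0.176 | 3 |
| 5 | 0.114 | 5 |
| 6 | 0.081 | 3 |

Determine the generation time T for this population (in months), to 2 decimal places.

lx·mx: 0, 1.362, 0.832, 0.566, 0.528, 0.57, 0.243 → R0 = 4.101
x·lx·mx: 0, 1.362, 1.664, 1.698, 2.112, 2.85, 1.458 → Σ = 11.144
T = 11.144 / 4.101 = 2.717386… → 2.72

2.72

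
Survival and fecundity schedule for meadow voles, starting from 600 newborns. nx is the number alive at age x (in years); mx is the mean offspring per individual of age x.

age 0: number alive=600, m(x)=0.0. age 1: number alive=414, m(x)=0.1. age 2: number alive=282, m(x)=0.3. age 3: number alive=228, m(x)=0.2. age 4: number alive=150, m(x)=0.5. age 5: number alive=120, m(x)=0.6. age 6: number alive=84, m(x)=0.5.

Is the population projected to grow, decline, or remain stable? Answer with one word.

lx = nx/n0 = nx/600: 1, 0.69, 0.47, 0.38, 0.25, 0.2, 0.14
R0 = Σ lx·mx = 0 + 0.069 + 0.141 + 0.076 + 0.125 + 0.12 + 0.07 = 0.601
R0 < 1, so the population is declining.

declining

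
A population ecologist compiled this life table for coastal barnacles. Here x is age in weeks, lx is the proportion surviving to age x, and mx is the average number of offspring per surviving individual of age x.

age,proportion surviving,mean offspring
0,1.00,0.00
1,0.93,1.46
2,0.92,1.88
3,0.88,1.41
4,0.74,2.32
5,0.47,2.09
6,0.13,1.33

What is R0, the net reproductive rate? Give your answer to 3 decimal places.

7.200

lx·mx by age: 0, 1.3578, 1.7296, 1.2408, 1.7168, 0.9823, 0.1729
R0 = Σ lx·mx = 7.2002 → 7.200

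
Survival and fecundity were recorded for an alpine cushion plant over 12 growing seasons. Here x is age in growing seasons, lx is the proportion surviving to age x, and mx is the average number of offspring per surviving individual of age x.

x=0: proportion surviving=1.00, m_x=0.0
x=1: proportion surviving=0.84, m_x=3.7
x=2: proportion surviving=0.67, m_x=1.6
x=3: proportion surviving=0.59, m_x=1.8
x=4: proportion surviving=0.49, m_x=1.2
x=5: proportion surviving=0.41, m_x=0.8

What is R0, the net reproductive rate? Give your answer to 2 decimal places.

6.16

lx·mx by age: 0, 3.108, 1.072, 1.062, 0.588, 0.328
R0 = Σ lx·mx = 6.158 → 6.16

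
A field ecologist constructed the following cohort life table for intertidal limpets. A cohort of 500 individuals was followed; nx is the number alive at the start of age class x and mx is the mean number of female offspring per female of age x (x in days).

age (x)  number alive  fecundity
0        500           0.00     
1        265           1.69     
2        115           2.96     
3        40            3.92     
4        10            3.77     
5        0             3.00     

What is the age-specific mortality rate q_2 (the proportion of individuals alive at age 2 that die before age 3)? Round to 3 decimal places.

lx = nx/n0 = nx/500: 1, 0.53, 0.23, 0.08, 0.02, 0
q_2 = (l_2 − l_3) / l_2 = (0.23 − 0.08) / 0.23
     = 0.15 / 0.23 = 0.652174… → 0.652

0.652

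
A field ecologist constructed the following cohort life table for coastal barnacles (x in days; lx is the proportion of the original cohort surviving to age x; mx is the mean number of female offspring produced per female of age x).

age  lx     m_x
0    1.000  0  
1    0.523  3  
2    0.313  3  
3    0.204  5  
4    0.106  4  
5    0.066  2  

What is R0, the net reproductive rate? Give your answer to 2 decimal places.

4.08

lx·mx by age: 0, 1.569, 0.939, 1.02, 0.424, 0.132
R0 = Σ lx·mx = 4.084 → 4.08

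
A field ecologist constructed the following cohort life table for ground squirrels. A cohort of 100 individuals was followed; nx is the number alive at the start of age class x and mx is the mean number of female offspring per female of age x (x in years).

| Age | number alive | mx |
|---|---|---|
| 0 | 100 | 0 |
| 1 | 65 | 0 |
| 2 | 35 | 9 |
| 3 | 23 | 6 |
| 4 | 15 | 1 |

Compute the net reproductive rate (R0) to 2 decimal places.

lx = nx/n0 = nx/100: 1, 0.65, 0.35, 0.23, 0.15
lx·mx by age: 0, 0, 3.15, 1.38, 0.15
R0 = Σ lx·mx = 4.68 → 4.68

4.68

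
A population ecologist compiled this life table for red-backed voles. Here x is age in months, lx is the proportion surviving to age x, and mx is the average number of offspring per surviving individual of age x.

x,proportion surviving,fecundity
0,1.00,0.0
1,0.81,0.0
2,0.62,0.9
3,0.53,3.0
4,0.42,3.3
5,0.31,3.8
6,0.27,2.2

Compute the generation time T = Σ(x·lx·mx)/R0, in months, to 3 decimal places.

lx·mx: 0, 0, 0.558, 1.59, 1.386, 1.178, 0.594 → R0 = 5.306
x·lx·mx: 0, 0, 1.116, 4.77, 5.544, 5.89, 3.564 → Σ = 20.884
T = 20.884 / 5.306 = 3.935922… → 3.936

3.936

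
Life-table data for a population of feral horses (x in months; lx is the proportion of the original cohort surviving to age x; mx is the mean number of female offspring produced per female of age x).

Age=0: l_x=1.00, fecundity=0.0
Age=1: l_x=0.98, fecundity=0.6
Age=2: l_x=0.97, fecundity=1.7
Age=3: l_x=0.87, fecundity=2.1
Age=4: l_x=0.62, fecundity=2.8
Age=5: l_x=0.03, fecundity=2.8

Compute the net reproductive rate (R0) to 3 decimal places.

5.884

lx·mx by age: 0, 0.588, 1.649, 1.827, 1.736, 0.084
R0 = Σ lx·mx = 5.884 → 5.884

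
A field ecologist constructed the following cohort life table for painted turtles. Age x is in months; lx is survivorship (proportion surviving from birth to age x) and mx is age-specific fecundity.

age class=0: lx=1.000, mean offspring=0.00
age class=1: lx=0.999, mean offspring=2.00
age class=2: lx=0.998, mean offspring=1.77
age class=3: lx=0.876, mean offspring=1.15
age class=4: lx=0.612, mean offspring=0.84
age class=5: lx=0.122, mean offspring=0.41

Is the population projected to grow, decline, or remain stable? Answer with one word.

R0 = Σ lx·mx = 0 + 1.998 + 1.76646 + 1.0074 + 0.51408 + 0.05002 = 5.33596
R0 > 1, so the population is growing.

growing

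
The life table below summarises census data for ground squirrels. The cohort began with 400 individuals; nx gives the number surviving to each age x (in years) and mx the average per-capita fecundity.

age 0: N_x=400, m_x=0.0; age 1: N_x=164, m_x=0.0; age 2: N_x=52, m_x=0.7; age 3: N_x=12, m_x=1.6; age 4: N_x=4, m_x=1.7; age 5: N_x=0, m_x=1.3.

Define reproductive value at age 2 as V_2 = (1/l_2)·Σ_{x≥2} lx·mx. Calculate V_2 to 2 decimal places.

1.20

lx = nx/n0 = nx/400: 1, 0.41, 0.13, 0.03, 0.01, 0
lx·mx for x ≥ 2: 0.091, 0.048, 0.017, 0 → sum = 0.156
V_2 = 0.156 / l_2 = 0.156 / 0.13 = 1.2 → 1.20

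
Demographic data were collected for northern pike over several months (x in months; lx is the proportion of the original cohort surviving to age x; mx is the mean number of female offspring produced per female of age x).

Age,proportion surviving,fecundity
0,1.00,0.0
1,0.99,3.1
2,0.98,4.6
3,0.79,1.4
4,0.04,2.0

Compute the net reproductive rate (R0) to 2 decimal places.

lx·mx by age: 0, 3.069, 4.508, 1.106, 0.08
R0 = Σ lx·mx = 8.763 → 8.76

8.76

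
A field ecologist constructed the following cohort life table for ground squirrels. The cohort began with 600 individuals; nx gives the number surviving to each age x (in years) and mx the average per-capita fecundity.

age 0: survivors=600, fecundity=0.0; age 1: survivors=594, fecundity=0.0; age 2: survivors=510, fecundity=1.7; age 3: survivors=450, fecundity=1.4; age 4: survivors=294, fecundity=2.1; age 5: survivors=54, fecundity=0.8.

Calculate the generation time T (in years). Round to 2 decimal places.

2.92

lx = nx/n0 = nx/600: 1, 0.99, 0.85, 0.75, 0.49, 0.09
lx·mx: 0, 0, 1.445, 1.05, 1.029, 0.072 → R0 = 3.596
x·lx·mx: 0, 0, 2.89, 3.15, 4.116, 0.36 → Σ = 10.516
T = 10.516 / 3.596 = 2.92436… → 2.92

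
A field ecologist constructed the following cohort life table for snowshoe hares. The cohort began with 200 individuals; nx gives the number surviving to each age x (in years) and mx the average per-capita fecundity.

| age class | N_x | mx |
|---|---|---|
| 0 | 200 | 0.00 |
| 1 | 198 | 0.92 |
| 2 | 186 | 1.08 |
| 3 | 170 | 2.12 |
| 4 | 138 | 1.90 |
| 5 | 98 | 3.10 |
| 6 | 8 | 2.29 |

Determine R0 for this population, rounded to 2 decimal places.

lx = nx/n0 = nx/200: 1, 0.99, 0.93, 0.85, 0.69, 0.49, 0.04
lx·mx by age: 0, 0.9108, 1.0044, 1.802, 1.311, 1.519, 0.0916
R0 = Σ lx·mx = 6.6388 → 6.64

6.64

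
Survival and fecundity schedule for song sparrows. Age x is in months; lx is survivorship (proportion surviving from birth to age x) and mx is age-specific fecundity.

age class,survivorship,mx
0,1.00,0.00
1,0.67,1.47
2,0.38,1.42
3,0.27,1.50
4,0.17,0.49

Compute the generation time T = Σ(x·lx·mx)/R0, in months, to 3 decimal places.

lx·mx: 0, 0.9849, 0.5396, 0.405, 0.0833 → R0 = 2.0128
x·lx·mx: 0, 0.9849, 1.0792, 1.215, 0.3332 → Σ = 3.6123
T = 3.6123 / 2.0128 = 1.794664… → 1.795

1.795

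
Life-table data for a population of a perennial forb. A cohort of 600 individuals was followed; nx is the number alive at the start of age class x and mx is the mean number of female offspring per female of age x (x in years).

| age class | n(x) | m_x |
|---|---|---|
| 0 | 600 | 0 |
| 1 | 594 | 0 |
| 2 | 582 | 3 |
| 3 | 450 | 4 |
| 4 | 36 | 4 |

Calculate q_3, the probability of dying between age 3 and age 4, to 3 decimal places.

0.920

lx = nx/n0 = nx/600: 1, 0.99, 0.97, 0.75, 0.06
q_3 = (l_3 − l_4) / l_3 = (0.75 − 0.06) / 0.75
     = 0.69 / 0.75 = 0.92 → 0.920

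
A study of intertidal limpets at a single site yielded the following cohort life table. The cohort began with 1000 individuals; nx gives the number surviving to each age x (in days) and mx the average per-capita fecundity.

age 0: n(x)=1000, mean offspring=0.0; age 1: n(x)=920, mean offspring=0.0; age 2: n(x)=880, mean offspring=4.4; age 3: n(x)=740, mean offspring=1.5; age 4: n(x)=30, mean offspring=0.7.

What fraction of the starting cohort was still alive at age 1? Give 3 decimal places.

0.920

l_1 = n_1/n_0 = 920/1000 = 0.92 → 0.920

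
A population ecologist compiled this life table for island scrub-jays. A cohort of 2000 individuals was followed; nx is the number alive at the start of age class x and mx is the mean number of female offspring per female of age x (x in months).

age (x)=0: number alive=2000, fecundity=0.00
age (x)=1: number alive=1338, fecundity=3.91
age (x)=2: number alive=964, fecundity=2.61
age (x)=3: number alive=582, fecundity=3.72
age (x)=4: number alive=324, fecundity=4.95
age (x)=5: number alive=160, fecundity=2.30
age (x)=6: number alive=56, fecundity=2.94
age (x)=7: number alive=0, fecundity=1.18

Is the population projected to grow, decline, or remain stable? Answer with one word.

growing

lx = nx/n0 = nx/2000: 1, 0.669, 0.482, 0.291, 0.162, 0.08, 0.028, 0
R0 = Σ lx·mx = 0 + 2.61579 + 1.25802 + 1.08252 + 0.8019 + 0.184 + 0.08232 + 0 = 6.02455
R0 > 1, so the population is growing.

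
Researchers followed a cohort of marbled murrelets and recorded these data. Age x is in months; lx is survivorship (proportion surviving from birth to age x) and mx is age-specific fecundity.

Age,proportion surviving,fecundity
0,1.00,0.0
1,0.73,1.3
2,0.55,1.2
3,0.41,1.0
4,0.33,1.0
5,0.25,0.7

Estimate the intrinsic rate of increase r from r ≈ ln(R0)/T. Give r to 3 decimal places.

0.410

R0 = Σ lx·mx = 0 + 0.949 + 0.66 + 0.41 + 0.33 + 0.175 = 2.524
Σ x·lx·mx = 5.694; T = 5.694/2.524 = 2.25594…
r ≈ ln(R0)/T = ln(2.524)/2.25594… = 0.4104… → 0.410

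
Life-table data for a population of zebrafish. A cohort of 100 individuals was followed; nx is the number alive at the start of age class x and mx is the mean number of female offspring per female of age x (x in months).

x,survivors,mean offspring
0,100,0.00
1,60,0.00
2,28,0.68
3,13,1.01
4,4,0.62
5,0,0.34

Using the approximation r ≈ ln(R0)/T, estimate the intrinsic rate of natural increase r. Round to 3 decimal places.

-0.420

lx = nx/n0 = nx/100: 1, 0.6, 0.28, 0.13, 0.04, 0
R0 = Σ lx·mx = 0 + 0 + 0.1904 + 0.1313 + 0.0248 + 0 = 0.3465
Σ x·lx·mx = 0.8739; T = 0.8739/0.3465 = 2.52208…
r ≈ ln(R0)/T = ln(0.3465)/2.52208… = -0.42024… → -0.420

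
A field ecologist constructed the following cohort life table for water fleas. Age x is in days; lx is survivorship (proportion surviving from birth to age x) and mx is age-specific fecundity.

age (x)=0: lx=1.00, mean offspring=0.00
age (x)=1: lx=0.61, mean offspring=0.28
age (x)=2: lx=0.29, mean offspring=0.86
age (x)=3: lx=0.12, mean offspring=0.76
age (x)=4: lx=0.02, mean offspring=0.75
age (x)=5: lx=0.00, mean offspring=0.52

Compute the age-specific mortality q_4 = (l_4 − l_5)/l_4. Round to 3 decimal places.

q_4 = (l_4 − l_5) / l_4 = (0.02 − 0) / 0.02
     = 0.02 / 0.02 = 1 → 1.000

1.000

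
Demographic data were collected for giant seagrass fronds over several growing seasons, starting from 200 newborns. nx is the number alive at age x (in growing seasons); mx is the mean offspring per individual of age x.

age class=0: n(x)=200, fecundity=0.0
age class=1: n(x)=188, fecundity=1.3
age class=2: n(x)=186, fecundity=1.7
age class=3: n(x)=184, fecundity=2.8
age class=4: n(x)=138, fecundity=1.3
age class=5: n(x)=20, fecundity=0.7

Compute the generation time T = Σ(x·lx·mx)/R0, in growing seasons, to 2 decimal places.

2.53

lx = nx/n0 = nx/200: 1, 0.94, 0.93, 0.92, 0.69, 0.1
lx·mx: 0, 1.222, 1.581, 2.576, 0.897, 0.07 → R0 = 6.346
x·lx·mx: 0, 1.222, 3.162, 7.728, 3.588, 0.35 → Σ = 16.05
T = 16.05 / 6.346 = 2.529152… → 2.53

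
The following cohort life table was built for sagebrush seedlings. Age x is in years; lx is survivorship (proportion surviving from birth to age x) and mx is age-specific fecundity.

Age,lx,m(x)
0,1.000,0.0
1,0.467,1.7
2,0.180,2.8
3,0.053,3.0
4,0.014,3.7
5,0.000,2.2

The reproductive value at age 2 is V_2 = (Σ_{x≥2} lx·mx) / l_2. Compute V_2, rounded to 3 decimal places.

lx·mx for x ≥ 2: 0.504, 0.159, 0.0518, 0 → sum = 0.7148
V_2 = 0.7148 / l_2 = 0.7148 / 0.18 = 3.971111… → 3.971

3.971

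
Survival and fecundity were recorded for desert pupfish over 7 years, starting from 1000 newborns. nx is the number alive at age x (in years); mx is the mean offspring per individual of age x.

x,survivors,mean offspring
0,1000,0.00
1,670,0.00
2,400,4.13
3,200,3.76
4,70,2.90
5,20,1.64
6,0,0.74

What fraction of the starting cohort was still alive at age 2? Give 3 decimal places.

l_2 = n_2/n_0 = 400/1000 = 0.4 → 0.400

0.400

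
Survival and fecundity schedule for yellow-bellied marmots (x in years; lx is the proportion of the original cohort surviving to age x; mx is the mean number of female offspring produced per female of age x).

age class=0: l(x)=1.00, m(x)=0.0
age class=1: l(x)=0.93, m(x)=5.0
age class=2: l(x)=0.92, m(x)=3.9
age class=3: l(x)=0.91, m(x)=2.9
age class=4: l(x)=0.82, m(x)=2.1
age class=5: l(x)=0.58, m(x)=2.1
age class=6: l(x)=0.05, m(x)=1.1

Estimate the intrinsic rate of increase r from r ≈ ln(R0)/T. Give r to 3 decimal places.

R0 = Σ lx·mx = 0 + 4.65 + 3.588 + 2.639 + 1.722 + 1.218 + 0.055 = 13.872
Σ x·lx·mx = 33.051; T = 33.051/13.872 = 2.38257…
r ≈ ln(R0)/T = ln(13.872)/2.38257… = 1.1038… → 1.104

1.104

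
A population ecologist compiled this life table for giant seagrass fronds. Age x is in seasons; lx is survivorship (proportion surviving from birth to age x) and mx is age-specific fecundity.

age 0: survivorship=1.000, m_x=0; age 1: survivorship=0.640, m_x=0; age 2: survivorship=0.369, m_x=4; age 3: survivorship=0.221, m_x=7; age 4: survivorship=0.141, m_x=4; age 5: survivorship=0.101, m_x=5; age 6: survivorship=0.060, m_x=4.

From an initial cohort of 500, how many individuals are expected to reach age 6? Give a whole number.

Expected survivors = N0 · l_6 = 500 × 0.060 = 30 → 30

30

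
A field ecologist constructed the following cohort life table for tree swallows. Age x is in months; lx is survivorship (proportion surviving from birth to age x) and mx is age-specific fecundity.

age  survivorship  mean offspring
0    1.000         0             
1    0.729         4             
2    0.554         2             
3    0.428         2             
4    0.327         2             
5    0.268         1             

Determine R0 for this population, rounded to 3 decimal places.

lx·mx by age: 0, 2.916, 1.108, 0.856, 0.654, 0.268
R0 = Σ lx·mx = 5.802 → 5.802

5.802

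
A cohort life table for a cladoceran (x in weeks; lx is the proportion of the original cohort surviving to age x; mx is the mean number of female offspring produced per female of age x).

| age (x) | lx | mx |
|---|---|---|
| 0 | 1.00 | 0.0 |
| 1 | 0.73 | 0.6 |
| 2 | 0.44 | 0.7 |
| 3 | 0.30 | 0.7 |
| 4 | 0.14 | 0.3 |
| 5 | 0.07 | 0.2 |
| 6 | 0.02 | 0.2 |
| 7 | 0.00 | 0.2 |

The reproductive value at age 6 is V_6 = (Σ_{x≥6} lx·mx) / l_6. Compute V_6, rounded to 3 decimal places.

0.200

lx·mx for x ≥ 6: 0.004, 0 → sum = 0.004
V_6 = 0.004 / l_6 = 0.004 / 0.02 = 0.2 → 0.200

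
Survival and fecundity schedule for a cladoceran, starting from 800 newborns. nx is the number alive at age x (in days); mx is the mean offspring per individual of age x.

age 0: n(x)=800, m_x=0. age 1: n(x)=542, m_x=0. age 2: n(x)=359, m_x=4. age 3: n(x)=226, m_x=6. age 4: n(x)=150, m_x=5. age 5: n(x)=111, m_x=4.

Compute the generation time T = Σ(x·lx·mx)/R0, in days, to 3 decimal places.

lx = nx/n0 = nx/800: 1, 0.6775, 0.44875, 0.2825, 0.1875, 0.13875
lx·mx: 0, 0, 1.795, 1.695, 0.9375, 0.555 → R0 = 4.9825
x·lx·mx: 0, 0, 3.59, 5.085, 3.75, 2.775 → Σ = 15.2
T = 15.2 / 4.9825 = 3.050677… → 3.051

3.051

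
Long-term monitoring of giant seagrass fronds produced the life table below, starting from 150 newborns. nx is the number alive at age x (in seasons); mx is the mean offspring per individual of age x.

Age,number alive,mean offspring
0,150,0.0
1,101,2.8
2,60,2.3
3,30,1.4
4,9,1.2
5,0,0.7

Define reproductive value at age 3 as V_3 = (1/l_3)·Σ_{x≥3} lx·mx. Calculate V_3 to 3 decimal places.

1.760

lx = nx/n0 = nx/150: 1, 0.67333…, 0.4, 0.2, 0.06, 0
lx·mx for x ≥ 3: 0.28, 0.072, 0 → sum = 0.352
V_3 = 0.352 / l_3 = 0.352 / 0.2 = 1.76 → 1.760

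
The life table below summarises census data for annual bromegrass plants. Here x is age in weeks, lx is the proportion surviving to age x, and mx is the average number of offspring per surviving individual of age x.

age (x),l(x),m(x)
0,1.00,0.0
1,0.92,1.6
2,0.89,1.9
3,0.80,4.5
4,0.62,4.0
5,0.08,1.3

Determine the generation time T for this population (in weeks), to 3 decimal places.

lx·mx: 0, 1.472, 1.691, 3.6, 2.48, 0.104 → R0 = 9.347
x·lx·mx: 0, 1.472, 3.382, 10.8, 9.92, 0.52 → Σ = 26.094
T = 26.094 / 9.347 = 2.791698… → 2.792

2.792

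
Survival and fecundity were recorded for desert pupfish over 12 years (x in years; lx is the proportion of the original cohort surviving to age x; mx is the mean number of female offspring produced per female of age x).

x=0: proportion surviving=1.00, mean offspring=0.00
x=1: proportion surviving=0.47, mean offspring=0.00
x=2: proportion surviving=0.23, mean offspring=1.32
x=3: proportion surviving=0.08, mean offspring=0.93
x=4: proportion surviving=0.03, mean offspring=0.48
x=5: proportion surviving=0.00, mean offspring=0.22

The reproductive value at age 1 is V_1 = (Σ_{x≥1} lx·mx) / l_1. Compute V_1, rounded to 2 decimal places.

lx·mx for x ≥ 1: 0, 0.3036, 0.0744, 0.0144, 0 → sum = 0.3924
V_1 = 0.3924 / l_1 = 0.3924 / 0.47 = 0.834894… → 0.83

0.83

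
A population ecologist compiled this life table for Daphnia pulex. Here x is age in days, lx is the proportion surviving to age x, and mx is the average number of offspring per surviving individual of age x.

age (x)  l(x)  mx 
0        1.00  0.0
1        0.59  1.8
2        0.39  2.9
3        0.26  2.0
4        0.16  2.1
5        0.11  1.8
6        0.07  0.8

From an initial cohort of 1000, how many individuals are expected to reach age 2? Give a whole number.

Expected survivors = N0 · l_2 = 1000 × 0.39 = 390 → 390

390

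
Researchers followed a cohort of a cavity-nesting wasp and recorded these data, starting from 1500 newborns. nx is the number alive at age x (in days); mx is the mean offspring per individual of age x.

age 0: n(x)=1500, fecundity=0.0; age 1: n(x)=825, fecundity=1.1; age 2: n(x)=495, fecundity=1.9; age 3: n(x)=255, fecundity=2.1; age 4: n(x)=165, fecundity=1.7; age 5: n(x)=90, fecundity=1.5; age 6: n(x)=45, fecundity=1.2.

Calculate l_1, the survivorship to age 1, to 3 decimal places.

0.550

l_1 = n_1/n_0 = 825/1500 = 0.55 → 0.550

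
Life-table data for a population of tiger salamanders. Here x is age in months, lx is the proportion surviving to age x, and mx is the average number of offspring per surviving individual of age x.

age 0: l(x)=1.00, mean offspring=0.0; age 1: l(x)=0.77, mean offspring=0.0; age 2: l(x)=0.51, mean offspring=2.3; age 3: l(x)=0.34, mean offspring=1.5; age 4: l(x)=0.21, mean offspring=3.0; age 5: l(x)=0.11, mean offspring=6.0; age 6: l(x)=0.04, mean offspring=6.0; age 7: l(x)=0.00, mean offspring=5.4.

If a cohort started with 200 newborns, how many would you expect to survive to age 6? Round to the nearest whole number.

8

Expected survivors = N0 · l_6 = 200 × 0.04 = 8 → 8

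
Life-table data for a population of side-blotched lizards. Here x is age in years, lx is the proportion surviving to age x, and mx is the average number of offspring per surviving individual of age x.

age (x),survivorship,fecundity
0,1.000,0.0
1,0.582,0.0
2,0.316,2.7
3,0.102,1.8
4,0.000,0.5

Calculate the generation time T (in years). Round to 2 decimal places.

2.18

lx·mx: 0, 0, 0.8532, 0.1836, 0 → R0 = 1.0368
x·lx·mx: 0, 0, 1.7064, 0.5508, 0 → Σ = 2.2572
T = 2.2572 / 1.0368 = 2.177083… → 2.18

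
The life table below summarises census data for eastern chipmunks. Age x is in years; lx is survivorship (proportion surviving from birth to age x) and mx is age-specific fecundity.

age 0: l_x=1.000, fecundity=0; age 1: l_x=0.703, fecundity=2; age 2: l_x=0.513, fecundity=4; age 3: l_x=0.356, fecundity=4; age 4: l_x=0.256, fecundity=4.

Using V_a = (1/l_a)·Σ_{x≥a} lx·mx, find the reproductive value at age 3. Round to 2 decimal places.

6.88

lx·mx for x ≥ 3: 1.424, 1.024 → sum = 2.448
V_3 = 2.448 / l_3 = 2.448 / 0.356 = 6.876404… → 6.88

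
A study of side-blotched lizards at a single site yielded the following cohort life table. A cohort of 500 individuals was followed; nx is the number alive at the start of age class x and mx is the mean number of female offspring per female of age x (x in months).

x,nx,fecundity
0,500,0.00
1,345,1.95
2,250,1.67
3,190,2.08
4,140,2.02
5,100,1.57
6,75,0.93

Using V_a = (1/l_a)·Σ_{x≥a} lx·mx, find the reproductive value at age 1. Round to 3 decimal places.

5.783

lx = nx/n0 = nx/500: 1, 0.69, 0.5, 0.38, 0.28, 0.2, 0.15
lx·mx for x ≥ 1: 1.3455, 0.835, 0.7904, 0.5656, 0.314, 0.1395 → sum = 3.99
V_1 = 3.99 / l_1 = 3.99 / 0.69 = 5.782609… → 5.783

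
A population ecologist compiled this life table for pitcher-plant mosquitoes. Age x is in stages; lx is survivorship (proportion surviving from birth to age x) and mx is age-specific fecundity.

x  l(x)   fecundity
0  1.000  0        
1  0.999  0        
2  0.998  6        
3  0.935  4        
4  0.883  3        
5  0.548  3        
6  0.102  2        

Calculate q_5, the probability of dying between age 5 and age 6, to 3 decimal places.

0.814

q_5 = (l_5 − l_6) / l_5 = (0.548 − 0.102) / 0.548
     = 0.446 / 0.548 = 0.813869… → 0.814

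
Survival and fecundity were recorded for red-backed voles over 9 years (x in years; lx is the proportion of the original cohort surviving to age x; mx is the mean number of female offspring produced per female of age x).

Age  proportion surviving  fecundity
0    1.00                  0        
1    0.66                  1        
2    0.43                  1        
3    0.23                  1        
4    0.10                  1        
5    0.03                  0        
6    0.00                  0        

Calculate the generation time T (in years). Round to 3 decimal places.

lx·mx: 0, 0.66, 0.43, 0.23, 0.1, 0, 0 → R0 = 1.42
x·lx·mx: 0, 0.66, 0.86, 0.69, 0.4, 0, 0 → Σ = 2.61
T = 2.61 / 1.42 = 1.838028… → 1.838

1.838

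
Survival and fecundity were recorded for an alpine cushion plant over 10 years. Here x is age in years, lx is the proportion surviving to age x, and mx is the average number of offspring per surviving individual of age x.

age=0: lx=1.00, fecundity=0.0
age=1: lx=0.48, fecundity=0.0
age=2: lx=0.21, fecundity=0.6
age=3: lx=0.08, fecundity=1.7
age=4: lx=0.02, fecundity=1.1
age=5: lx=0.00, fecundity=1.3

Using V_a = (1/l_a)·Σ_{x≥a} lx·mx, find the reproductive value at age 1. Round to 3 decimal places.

lx·mx for x ≥ 1: 0, 0.126, 0.136, 0.022, 0 → sum = 0.284
V_1 = 0.284 / l_1 = 0.284 / 0.48 = 0.591667… → 0.592

0.592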